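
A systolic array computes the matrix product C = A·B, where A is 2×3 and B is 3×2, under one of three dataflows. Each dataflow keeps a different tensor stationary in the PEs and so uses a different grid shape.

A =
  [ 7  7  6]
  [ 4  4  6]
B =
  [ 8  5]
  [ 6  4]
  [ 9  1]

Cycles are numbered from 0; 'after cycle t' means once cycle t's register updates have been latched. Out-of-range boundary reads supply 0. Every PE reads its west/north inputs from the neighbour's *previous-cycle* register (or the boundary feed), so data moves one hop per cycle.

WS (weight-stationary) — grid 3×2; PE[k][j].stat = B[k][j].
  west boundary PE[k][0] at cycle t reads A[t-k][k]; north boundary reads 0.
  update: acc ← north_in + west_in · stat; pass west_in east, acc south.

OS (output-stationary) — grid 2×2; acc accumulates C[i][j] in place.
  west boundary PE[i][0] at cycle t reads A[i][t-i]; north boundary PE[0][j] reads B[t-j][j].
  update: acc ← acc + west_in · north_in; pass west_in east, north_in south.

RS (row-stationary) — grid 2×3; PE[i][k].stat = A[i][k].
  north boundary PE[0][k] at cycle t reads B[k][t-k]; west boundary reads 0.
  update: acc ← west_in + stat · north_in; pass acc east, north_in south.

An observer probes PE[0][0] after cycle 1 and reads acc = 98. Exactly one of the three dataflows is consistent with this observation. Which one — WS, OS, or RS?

WS (3×2 grid), PE[0][0]:
  0: (0,0).acc=56  regs=<7,56>
  1: (0,0).acc=32  regs=<4,32>
OS (2×2 grid), PE[0][0]:
  0: (0,0).acc=56  regs=<7,8>
  1: (0,0).acc=98  regs=<7,6>
RS (2×3 grid), PE[0][0]:
  0: (0,0).acc=56  regs=<56,8>
  1: (0,0).acc=35  regs=<35,5>

dataflow = OS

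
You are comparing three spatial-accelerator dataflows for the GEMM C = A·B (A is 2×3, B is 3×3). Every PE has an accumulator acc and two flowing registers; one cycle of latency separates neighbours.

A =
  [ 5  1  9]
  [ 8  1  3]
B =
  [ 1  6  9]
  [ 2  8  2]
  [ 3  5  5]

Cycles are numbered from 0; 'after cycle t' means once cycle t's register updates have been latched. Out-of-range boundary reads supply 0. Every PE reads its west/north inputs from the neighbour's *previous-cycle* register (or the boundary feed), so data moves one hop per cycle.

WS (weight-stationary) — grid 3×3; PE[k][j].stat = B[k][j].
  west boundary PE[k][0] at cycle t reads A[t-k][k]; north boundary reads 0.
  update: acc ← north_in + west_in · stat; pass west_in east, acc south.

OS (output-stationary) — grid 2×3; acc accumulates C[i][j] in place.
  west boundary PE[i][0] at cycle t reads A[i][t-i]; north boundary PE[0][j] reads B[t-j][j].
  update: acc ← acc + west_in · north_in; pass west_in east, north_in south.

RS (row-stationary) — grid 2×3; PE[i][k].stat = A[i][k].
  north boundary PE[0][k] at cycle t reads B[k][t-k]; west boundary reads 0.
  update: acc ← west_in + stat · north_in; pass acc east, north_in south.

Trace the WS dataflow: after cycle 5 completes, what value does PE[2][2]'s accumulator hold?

PE[2][2].acc = 89

Tracing WS — 3×3 array, target PE[2][2]:
  step 0 · PE1,2: acc=0; fwd→0 fwd↓0
  step 0 · PE2,1: acc=0; fwd→0 fwd↓0
  step 0 · PE2,2: acc=0; fwd→0 fwd↓0
  step 1 · PE1,2: acc=0; fwd→0 fwd↓0
  step 1 · PE2,1: acc=0; fwd→0 fwd↓0
  step 1 · PE2,2: acc=0; fwd→0 fwd↓0
  step 2 · PE1,2: acc=0; fwd→0 fwd↓0
  step 2 · PE2,1: acc=0; fwd→0 fwd↓0
  step 2 · PE2,2: acc=0; fwd→0 fwd↓0
  step 3 · PE1,2: acc=47; fwd→1 fwd↓47
  step 3 · PE2,1: acc=83; fwd→9 fwd↓83
  step 3 · PE2,2: acc=0; fwd→0 fwd↓0
  step 4 · PE1,2: acc=74; fwd→1 fwd↓74
  step 4 · PE2,1: acc=71; fwd→3 fwd↓71
  step 4 · PE2,2: acc=92; fwd→9 fwd↓92
  step 5 · PE1,2: acc=0; fwd→0 fwd↓0
  step 5 · PE2,1: acc=0; fwd→0 fwd↓0
  step 5 · PE2,2: acc=89; fwd→3 fwd↓89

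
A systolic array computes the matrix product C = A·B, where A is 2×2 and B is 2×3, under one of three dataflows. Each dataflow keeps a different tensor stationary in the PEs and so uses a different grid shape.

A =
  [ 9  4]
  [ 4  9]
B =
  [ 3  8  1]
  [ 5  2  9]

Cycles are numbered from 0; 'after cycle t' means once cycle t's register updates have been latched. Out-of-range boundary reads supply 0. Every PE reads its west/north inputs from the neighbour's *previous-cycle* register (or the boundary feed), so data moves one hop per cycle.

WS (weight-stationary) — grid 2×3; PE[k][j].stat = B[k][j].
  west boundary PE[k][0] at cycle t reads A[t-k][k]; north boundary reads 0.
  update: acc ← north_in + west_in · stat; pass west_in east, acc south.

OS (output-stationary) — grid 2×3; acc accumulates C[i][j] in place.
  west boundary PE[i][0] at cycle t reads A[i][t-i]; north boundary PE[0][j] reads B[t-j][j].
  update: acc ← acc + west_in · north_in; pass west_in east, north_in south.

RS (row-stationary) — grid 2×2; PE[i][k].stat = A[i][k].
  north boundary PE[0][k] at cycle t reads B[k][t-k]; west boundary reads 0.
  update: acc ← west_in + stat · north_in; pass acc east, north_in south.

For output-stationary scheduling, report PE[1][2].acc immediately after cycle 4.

Tracing OS — 2×3 array, target PE[1][2]:
  @0  [0,2]  acc 0  |  →0  ↓0
  @0  [1,1]  acc 0  |  →0  ↓0
  @0  [1,2]  acc 0  |  →0  ↓0
  @1  [0,2]  acc 0  |  →0  ↓0
  @1  [1,1]  acc 0  |  →0  ↓0
  @1  [1,2]  acc 0  |  →0  ↓0
  @2  [0,2]  acc 9  |  →9  ↓1
  @2  [1,1]  acc 32  |  →4  ↓8
  @2  [1,2]  acc 0  |  →0  ↓0
  @3  [0,2]  acc 45  |  →4  ↓9
  @3  [1,1]  acc 50  |  →9  ↓2
  @3  [1,2]  acc 4  |  →4  ↓1
  @4  [0,2]  acc 45  |  →0  ↓0
  @4  [1,1]  acc 50  |  →0  ↓0
  @4  [1,2]  acc 85  |  →9  ↓9

PE[1][2].acc = 85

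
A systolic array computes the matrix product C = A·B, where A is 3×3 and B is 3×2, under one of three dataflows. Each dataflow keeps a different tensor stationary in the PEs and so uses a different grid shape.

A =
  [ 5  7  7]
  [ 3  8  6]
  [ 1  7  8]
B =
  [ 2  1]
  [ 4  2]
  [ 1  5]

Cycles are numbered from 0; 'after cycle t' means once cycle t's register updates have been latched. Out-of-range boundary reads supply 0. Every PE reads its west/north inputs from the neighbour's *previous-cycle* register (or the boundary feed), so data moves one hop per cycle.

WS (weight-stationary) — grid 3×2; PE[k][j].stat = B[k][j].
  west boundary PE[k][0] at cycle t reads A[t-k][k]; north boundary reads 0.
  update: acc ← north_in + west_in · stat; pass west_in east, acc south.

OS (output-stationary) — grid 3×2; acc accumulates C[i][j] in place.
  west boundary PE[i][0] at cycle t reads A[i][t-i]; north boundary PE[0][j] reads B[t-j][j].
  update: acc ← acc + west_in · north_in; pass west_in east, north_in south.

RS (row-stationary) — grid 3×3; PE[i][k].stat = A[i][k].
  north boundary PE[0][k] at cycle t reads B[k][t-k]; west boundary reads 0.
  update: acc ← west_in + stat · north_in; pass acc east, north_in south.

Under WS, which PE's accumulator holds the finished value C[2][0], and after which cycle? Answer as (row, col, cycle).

(row, col, cycle) = (2, 0, 4)

Under WS, C[2][0] lands at PE[2][0]:
  @0  [2,0]  acc 0  |  →0  ↓0
  @1  [2,0]  acc 0  |  →0  ↓0
  @2  [2,0]  acc 45  |  →7  ↓45
  @3  [2,0]  acc 44  |  →6  ↓44
  @4  [2,0]  acc 38  |  →8  ↓38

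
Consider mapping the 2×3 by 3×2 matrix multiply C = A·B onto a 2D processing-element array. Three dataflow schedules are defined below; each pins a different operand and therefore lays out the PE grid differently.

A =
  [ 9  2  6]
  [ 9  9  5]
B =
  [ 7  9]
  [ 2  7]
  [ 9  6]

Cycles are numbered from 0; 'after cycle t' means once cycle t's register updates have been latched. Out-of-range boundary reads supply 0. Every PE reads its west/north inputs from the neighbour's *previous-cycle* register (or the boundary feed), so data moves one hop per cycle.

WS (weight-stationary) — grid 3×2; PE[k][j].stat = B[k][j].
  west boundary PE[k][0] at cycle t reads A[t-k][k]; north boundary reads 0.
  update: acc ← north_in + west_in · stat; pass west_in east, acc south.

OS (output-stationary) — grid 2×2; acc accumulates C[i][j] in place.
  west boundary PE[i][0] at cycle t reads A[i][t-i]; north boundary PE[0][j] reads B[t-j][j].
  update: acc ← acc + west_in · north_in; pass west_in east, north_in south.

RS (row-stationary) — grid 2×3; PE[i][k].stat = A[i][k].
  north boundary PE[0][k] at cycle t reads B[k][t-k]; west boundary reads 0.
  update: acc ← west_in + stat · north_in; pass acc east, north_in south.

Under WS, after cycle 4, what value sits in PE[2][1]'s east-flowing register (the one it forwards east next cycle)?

WS (3×2). Following PE[2][1] plus its west/north inputs:
  [0] (1,1) acc=0 (h:0 v:0)
  [0] (2,0) acc=0 (h:0 v:0)
  [0] (2,1) acc=0 (h:0 v:0)
  [1] (1,1) acc=0 (h:0 v:0)
  [1] (2,0) acc=0 (h:0 v:0)
  [1] (2,1) acc=0 (h:0 v:0)
  [2] (1,1) acc=95 (h:2 v:95)
  [2] (2,0) acc=121 (h:6 v:121)
  [2] (2,1) acc=0 (h:0 v:0)
  [3] (1,1) acc=144 (h:9 v:144)
  [3] (2,0) acc=126 (h:5 v:126)
  [3] (2,1) acc=131 (h:6 v:131)
  [4] (1,1) acc=0 (h:0 v:0)
  [4] (2,0) acc=0 (h:0 v:0)
  [4] (2,1) acc=174 (h:5 v:174)

register = 5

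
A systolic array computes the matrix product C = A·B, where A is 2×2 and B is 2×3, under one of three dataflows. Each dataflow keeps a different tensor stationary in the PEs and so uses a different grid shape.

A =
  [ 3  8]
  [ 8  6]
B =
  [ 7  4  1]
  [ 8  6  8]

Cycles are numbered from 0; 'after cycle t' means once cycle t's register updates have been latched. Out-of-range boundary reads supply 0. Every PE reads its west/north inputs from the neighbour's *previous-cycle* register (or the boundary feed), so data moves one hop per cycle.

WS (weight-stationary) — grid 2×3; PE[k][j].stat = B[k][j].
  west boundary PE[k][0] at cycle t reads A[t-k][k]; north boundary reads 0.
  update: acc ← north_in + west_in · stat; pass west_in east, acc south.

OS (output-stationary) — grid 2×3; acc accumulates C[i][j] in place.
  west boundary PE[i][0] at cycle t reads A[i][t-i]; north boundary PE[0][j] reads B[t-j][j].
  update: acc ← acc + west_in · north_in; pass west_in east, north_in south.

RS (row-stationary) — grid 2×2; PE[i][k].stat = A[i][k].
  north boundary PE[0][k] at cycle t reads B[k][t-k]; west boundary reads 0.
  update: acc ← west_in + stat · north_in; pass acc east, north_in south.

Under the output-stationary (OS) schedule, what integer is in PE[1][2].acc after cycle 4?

PE[1][2].acc = 56

Tracing OS — 2×3 array, target PE[1][2]:
  @0  [0,2]  acc 0  |  →0  ↓0
  @0  [1,1]  acc 0  |  →0  ↓0
  @0  [1,2]  acc 0  |  →0  ↓0
  @1  [0,2]  acc 0  |  →0  ↓0
  @1  [1,1]  acc 0  |  →0  ↓0
  @1  [1,2]  acc 0  |  →0  ↓0
  @2  [0,2]  acc 3  |  →3  ↓1
  @2  [1,1]  acc 32  |  →8  ↓4
  @2  [1,2]  acc 0  |  →0  ↓0
  @3  [0,2]  acc 67  |  →8  ↓8
  @3  [1,1]  acc 68  |  →6  ↓6
  @3  [1,2]  acc 8  |  →8  ↓1
  @4  [0,2]  acc 67  |  →0  ↓0
  @4  [1,1]  acc 68  |  →0  ↓0
  @4  [1,2]  acc 56  |  →6  ↓8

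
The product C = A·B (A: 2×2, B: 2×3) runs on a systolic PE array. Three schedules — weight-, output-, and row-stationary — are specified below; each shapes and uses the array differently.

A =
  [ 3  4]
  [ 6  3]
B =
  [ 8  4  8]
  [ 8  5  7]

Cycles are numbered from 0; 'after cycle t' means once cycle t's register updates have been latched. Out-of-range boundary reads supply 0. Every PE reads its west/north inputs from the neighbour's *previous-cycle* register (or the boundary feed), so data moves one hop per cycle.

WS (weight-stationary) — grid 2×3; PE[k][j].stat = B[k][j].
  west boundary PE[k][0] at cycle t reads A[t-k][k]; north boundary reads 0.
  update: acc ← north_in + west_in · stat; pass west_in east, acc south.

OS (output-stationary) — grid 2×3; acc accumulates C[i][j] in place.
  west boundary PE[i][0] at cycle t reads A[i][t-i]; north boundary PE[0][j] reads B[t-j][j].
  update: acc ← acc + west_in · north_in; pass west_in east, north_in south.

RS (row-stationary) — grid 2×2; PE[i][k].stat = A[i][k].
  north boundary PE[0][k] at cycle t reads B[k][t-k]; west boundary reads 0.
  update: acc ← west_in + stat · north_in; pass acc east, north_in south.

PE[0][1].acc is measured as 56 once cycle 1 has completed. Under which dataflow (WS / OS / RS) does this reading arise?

— WS: 2×3; PE[0][1] trace:
  t=0 PE[0][1]: acc=0 h=0 v=0
  t=1 PE[0][1]: acc=12 h=3 v=12
— OS: 2×3; PE[0][1] trace:
  t=0 PE[0][1]: acc=0 h=0 v=0
  t=1 PE[0][1]: acc=12 h=3 v=4
— RS: 2×2; PE[0][1] trace:
  t=0 PE[0][1]: acc=0 h=0 v=0
  t=1 PE[0][1]: acc=56 h=56 v=8

dataflow = RS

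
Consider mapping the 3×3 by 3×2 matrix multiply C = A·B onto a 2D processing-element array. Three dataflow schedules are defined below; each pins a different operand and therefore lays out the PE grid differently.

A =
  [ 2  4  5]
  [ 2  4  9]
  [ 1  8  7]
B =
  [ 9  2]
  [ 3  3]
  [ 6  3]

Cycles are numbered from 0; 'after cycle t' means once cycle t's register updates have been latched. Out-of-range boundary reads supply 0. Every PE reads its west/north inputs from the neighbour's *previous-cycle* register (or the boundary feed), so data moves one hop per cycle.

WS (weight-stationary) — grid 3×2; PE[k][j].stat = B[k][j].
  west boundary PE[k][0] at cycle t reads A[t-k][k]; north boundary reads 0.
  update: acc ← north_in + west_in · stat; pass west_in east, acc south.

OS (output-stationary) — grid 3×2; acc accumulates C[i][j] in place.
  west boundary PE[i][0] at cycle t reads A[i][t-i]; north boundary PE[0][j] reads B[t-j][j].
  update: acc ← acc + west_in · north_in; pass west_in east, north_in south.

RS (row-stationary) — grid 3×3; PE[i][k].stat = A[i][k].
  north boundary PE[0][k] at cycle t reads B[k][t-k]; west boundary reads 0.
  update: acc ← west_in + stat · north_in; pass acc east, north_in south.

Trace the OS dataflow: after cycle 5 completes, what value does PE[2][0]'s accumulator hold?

Tracing OS — 3×2 array, target PE[2][0]:
  @0  [1,0]  acc 0  |  →0  ↓0
  @0  [2,0]  acc 0  |  →0  ↓0
  @1  [1,0]  acc 18  |  →2  ↓9
  @1  [2,0]  acc 0  |  →0  ↓0
  @2  [1,0]  acc 30  |  →4  ↓3
  @2  [2,0]  acc 9  |  →1  ↓9
  @3  [1,0]  acc 84  |  →9  ↓6
  @3  [2,0]  acc 33  |  →8  ↓3
  @4  [1,0]  acc 84  |  →0  ↓0
  @4  [2,0]  acc 75  |  →7  ↓6
  @5  [1,0]  acc 84  |  →0  ↓0
  @5  [2,0]  acc 75  |  →0  ↓0

PE[2][0].acc = 75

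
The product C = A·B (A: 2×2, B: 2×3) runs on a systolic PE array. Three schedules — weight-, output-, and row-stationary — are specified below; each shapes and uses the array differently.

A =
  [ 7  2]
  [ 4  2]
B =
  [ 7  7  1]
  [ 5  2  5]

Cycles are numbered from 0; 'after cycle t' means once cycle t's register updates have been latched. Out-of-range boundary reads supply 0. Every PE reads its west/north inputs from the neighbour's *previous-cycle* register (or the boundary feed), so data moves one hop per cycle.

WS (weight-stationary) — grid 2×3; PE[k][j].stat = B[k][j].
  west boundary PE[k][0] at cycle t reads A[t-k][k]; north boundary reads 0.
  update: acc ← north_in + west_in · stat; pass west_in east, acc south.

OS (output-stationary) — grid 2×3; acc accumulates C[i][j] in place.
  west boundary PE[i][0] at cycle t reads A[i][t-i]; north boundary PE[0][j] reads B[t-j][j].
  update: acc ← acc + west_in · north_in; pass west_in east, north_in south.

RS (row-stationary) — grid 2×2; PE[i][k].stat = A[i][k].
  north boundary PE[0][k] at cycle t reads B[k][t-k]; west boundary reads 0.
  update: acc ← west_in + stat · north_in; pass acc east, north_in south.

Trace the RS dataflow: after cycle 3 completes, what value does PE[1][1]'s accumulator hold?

RS (2×2). Following PE[1][1] plus its west/north inputs:
  step 0 · PE0,1: acc=0; fwd→0 fwd↓0
  step 0 · PE1,0: acc=0; fwd→0 fwd↓0
  step 0 · PE1,1: acc=0; fwd→0 fwd↓0
  step 1 · PE0,1: acc=59; fwd→59 fwd↓5
  step 1 · PE1,0: acc=28; fwd→28 fwd↓7
  step 1 · PE1,1: acc=0; fwd→0 fwd↓0
  step 2 · PE0,1: acc=53; fwd→53 fwd↓2
  step 2 · PE1,0: acc=28; fwd→28 fwd↓7
  step 2 · PE1,1: acc=38; fwd→38 fwd↓5
  step 3 · PE0,1: acc=17; fwd→17 fwd↓5
  step 3 · PE1,0: acc=4; fwd→4 fwd↓1
  step 3 · PE1,1: acc=32; fwd→32 fwd↓2

PE[1][1].acc = 32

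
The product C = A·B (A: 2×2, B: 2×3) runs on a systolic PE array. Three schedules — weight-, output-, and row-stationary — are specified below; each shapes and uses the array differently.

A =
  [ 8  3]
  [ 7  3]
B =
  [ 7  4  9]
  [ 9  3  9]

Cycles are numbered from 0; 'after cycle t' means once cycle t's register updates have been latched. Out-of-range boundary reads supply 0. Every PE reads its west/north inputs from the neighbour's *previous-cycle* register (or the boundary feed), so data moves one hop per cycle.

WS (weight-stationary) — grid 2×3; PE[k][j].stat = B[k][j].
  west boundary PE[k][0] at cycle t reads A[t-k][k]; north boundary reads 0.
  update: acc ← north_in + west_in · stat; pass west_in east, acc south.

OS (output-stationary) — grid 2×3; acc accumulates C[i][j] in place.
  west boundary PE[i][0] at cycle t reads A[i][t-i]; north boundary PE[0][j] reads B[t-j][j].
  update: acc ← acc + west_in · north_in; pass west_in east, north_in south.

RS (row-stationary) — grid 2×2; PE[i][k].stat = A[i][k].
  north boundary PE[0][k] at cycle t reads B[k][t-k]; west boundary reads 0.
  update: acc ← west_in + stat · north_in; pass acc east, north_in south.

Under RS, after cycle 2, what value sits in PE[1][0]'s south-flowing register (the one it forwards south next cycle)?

RS on a 2×2 grid — tracing PE[1][0] and its feeders:
  after 0 — PE[0][0] acc=56, pass-E 56, pass-S 7
  after 0 — PE[1][0] acc=0, pass-E 0, pass-S 0
  after 1 — PE[0][0] acc=32, pass-E 32, pass-S 4
  after 1 — PE[1][0] acc=49, pass-E 49, pass-S 7
  after 2 — PE[0][0] acc=72, pass-E 72, pass-S 9
  after 2 — PE[1][0] acc=28, pass-E 28, pass-S 4

register = 4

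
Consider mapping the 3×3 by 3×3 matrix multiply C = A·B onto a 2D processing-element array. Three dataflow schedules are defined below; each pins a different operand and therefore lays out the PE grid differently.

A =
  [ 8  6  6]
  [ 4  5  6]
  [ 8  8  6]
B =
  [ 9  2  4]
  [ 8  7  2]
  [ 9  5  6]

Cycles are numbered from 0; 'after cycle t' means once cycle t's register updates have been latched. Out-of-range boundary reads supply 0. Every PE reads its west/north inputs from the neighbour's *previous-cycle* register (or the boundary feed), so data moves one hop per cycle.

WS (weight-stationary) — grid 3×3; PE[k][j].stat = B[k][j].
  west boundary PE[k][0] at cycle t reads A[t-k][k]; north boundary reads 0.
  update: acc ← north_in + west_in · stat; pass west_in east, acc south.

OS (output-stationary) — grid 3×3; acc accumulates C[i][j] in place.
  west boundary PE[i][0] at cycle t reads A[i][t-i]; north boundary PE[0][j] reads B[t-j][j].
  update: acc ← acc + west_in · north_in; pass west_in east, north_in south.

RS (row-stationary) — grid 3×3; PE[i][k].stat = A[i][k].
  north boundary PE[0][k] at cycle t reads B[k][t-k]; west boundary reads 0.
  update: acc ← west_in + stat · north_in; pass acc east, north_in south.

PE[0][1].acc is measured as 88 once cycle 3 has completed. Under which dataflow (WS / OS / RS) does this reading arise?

dataflow = OS

— WS: 3×3; PE[0][1] trace:
  after 0 — PE[0][1] acc=0, pass-E 0, pass-S 0
  after 1 — PE[0][1] acc=16, pass-E 8, pass-S 16
  after 2 — PE[0][1] acc=8, pass-E 4, pass-S 8
  after 3 — PE[0][1] acc=16, pass-E 8, pass-S 16
— OS: 3×3; PE[0][1] trace:
  after 0 — PE[0][1] acc=0, pass-E 0, pass-S 0
  after 1 — PE[0][1] acc=16, pass-E 8, pass-S 2
  after 2 — PE[0][1] acc=58, pass-E 6, pass-S 7
  after 3 — PE[0][1] acc=88, pass-E 6, pass-S 5
— RS: 3×3; PE[0][1] trace:
  after 0 — PE[0][1] acc=0, pass-E 0, pass-S 0
  after 1 — PE[0][1] acc=120, pass-E 120, pass-S 8
  after 2 — PE[0][1] acc=58, pass-E 58, pass-S 7
  after 3 — PE[0][1] acc=44, pass-E 44, pass-S 2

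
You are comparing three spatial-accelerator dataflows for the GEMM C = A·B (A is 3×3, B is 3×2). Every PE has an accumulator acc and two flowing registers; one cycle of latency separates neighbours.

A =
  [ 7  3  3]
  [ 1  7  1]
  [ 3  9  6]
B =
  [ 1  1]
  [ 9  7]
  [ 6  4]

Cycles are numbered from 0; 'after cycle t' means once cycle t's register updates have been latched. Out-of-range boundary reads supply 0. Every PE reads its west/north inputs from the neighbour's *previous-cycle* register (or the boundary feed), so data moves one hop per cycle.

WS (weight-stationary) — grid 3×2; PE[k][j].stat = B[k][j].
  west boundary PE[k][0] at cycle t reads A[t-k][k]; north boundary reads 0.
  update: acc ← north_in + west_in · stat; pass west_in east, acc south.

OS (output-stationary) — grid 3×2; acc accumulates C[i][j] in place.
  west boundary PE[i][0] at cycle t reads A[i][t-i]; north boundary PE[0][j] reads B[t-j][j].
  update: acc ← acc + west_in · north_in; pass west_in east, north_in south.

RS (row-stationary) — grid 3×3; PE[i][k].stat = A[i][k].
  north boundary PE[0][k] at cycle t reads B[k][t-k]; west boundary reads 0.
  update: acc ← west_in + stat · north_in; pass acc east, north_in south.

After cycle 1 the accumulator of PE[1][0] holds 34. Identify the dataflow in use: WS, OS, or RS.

WS [3×2] PE[1][0] across cycles:
  cycle 0: PE[1][0] → acc 0, east 0, south 0
  cycle 1: PE[1][0] → acc 34, east 3, south 34
OS [3×2] PE[1][0] across cycles:
  cycle 0: PE[1][0] → acc 0, east 0, south 0
  cycle 1: PE[1][0] → acc 1, east 1, south 1
RS [3×3] PE[1][0] across cycles:
  cycle 0: PE[1][0] → acc 0, east 0, south 0
  cycle 1: PE[1][0] → acc 1, east 1, south 1

dataflow = WS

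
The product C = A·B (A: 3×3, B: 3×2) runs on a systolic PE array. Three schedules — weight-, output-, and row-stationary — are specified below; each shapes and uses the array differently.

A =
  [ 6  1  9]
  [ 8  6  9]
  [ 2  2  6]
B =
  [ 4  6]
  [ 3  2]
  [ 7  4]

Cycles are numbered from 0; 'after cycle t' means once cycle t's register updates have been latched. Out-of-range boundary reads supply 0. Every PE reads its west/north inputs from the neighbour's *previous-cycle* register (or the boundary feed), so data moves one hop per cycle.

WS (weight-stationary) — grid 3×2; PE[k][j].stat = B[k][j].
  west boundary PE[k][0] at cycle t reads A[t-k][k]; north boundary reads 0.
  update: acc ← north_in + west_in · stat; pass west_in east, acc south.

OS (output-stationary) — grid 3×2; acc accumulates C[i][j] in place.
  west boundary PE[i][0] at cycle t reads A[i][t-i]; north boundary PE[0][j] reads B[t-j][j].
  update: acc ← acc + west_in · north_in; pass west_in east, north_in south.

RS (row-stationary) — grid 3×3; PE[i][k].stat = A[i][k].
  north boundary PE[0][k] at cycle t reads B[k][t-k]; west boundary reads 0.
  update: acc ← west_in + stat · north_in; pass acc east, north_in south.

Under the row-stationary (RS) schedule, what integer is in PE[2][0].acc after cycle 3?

RS (3×3). Following PE[2][0] plus its west/north inputs:
  0: (1,0).acc=0  regs=<0,0>
  0: (2,0).acc=0  regs=<0,0>
  1: (1,0).acc=32  regs=<32,4>
  1: (2,0).acc=0  regs=<0,0>
  2: (1,0).acc=48  regs=<48,6>
  2: (2,0).acc=8  regs=<8,4>
  3: (1,0).acc=0  regs=<0,0>
  3: (2,0).acc=12  regs=<12,6>

PE[2][0].acc = 12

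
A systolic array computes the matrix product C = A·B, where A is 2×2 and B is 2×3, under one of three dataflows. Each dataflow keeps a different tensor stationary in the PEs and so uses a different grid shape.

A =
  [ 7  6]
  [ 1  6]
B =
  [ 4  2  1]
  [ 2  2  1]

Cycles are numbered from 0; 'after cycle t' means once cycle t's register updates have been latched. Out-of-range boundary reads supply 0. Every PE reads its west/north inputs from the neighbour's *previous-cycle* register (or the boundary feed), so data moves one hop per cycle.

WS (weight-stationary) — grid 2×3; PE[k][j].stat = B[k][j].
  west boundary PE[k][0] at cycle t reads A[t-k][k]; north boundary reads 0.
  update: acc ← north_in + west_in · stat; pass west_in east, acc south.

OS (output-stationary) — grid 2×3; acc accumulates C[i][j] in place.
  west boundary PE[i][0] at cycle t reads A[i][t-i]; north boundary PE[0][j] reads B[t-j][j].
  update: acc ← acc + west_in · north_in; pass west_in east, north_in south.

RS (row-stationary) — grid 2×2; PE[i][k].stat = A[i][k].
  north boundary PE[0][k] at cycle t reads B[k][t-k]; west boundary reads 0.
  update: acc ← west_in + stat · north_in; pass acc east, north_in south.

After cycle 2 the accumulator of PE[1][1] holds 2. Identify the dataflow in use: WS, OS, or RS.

dataflow = OS

— WS: 2×3; PE[1][1] trace:
  cycle 0: PE[1][1] → acc 0, east 0, south 0
  cycle 1: PE[1][1] → acc 0, east 0, south 0
  cycle 2: PE[1][1] → acc 26, east 6, south 26
— OS: 2×3; PE[1][1] trace:
  cycle 0: PE[1][1] → acc 0, east 0, south 0
  cycle 1: PE[1][1] → acc 0, east 0, south 0
  cycle 2: PE[1][1] → acc 2, east 1, south 2
— RS: 2×2; PE[1][1] trace:
  cycle 0: PE[1][1] → acc 0, east 0, south 0
  cycle 1: PE[1][1] → acc 0, east 0, south 0
  cycle 2: PE[1][1] → acc 16, east 16, south 2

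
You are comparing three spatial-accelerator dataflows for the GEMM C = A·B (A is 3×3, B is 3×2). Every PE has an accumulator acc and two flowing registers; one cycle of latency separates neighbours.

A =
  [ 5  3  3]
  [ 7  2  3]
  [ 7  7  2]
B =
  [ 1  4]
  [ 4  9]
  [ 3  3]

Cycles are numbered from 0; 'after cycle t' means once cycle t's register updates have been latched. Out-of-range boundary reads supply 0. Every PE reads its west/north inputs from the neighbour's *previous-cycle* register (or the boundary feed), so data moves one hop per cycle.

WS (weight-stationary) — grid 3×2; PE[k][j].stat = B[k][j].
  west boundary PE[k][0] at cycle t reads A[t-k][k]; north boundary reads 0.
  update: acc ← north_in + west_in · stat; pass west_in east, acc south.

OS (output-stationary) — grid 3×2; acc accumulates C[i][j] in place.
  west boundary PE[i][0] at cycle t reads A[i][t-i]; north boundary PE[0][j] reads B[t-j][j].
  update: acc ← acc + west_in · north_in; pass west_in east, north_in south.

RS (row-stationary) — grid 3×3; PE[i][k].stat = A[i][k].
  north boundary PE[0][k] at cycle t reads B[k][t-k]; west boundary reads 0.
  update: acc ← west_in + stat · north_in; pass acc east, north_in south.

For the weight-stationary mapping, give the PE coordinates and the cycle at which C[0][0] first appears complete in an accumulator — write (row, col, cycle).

(row, col, cycle) = (2, 0, 2)

Under WS, C[0][0] lands at PE[2][0]:
  [0] (2,0) acc=0 (h:0 v:0)
  [1] (2,0) acc=0 (h:0 v:0)
  [2] (2,0) acc=26 (h:3 v:26)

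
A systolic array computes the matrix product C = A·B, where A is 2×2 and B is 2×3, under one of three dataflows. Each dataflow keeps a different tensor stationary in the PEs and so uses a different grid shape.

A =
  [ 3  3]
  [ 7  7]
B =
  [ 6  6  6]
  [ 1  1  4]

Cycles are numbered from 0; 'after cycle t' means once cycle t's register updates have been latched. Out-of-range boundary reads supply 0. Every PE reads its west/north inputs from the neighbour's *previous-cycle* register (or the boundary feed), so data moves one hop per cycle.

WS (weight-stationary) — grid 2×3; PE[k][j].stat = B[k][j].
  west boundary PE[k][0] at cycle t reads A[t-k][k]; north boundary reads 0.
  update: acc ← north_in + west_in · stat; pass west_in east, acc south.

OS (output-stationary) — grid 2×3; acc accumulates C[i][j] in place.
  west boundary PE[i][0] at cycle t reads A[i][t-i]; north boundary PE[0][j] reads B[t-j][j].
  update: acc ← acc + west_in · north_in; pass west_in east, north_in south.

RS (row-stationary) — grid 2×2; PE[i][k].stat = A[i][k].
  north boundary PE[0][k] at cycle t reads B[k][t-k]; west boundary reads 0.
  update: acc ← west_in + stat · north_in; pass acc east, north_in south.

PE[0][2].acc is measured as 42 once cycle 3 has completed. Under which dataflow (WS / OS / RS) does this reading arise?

— WS: 2×3; PE[0][2] trace:
  c0 r0c2: 0 / 0 / 0
  c1 r0c2: 0 / 0 / 0
  c2 r0c2: 18 / 3 / 18
  c3 r0c2: 42 / 7 / 42
— OS: 2×3; PE[0][2] trace:
  c0 r0c2: 0 / 0 / 0
  c1 r0c2: 0 / 0 / 0
  c2 r0c2: 18 / 3 / 6
  c3 r0c2: 30 / 3 / 4
— RS: 2×2 array has no PE[0][2].

dataflow = WS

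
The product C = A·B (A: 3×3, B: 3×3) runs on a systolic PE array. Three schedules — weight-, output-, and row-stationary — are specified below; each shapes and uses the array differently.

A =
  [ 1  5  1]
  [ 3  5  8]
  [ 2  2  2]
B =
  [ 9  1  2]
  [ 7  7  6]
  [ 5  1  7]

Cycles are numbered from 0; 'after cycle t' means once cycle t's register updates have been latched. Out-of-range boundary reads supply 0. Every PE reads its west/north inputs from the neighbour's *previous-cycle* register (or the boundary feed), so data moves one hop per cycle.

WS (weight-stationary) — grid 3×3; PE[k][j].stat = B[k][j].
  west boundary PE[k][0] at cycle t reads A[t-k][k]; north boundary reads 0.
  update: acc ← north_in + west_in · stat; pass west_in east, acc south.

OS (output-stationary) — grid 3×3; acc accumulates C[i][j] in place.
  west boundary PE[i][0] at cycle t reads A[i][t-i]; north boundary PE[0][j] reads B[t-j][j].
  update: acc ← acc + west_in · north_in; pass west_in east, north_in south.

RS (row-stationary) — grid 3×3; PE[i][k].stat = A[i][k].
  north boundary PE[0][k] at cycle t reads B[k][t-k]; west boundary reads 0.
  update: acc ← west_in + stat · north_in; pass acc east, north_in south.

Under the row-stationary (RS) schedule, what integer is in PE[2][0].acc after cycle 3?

Tracing RS — 3×3 array, target PE[2][0]:
  step 0 · PE1,0: acc=0; fwd→0 fwd↓0
  step 0 · PE2,0: acc=0; fwd→0 fwd↓0
  step 1 · PE1,0: acc=27; fwd→27 fwd↓9
  step 1 · PE2,0: acc=0; fwd→0 fwd↓0
  step 2 · PE1,0: acc=3; fwd→3 fwd↓1
  step 2 · PE2,0: acc=18; fwd→18 fwd↓9
  step 3 · PE1,0: acc=6; fwd→6 fwd↓2
  step 3 · PE2,0: acc=2; fwd→2 fwd↓1

PE[2][0].acc = 2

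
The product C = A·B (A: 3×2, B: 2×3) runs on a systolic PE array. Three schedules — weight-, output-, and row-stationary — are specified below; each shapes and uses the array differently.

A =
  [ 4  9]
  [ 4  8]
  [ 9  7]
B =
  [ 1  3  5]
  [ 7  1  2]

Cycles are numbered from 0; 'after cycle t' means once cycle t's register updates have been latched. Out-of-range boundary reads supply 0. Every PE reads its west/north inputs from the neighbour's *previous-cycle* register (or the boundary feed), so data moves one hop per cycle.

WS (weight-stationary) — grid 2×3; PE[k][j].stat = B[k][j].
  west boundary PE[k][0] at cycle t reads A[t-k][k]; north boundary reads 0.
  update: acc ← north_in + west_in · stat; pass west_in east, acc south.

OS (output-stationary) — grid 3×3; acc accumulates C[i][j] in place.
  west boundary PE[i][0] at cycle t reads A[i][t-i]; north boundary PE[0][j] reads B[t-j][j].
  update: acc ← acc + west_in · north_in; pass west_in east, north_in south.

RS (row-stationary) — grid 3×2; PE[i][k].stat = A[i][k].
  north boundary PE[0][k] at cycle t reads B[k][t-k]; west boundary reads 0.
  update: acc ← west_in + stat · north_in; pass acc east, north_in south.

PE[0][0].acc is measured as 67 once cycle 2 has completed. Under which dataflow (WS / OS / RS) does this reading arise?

Under WS (2×3), PE[0][0]:
  0: (0,0).acc=4  regs=<4,4>
  1: (0,0).acc=4  regs=<4,4>
  2: (0,0).acc=9  regs=<9,9>
Under OS (3×3), PE[0][0]:
  0: (0,0).acc=4  regs=<4,1>
  1: (0,0).acc=67  regs=<9,7>
  2: (0,0).acc=67  regs=<0,0>
Under RS (3×2), PE[0][0]:
  0: (0,0).acc=4  regs=<4,1>
  1: (0,0).acc=12  regs=<12,3>
  2: (0,0).acc=20  regs=<20,5>

dataflow = OS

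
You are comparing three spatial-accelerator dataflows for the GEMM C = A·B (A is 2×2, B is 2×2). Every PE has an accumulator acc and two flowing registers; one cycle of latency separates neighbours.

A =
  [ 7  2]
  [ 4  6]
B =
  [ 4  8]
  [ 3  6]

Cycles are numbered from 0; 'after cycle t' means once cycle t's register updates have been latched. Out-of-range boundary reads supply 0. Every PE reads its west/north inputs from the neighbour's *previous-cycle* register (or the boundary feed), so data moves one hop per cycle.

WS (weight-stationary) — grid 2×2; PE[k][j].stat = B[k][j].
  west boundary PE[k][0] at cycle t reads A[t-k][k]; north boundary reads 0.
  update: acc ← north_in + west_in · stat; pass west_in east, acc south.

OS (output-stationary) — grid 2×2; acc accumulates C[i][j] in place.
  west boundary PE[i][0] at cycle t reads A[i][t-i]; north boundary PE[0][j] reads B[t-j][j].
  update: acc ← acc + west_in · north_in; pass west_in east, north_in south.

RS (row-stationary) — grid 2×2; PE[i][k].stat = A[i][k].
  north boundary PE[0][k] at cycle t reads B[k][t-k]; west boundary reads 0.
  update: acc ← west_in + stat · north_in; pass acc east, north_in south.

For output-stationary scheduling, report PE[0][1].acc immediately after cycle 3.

PE[0][1].acc = 68

OS (2×2). Following PE[0][1] plus its west/north inputs:
  [0] (0,0) acc=28 (h:7 v:4)
  [0] (0,1) acc=0 (h:0 v:0)
  [1] (0,0) acc=34 (h:2 v:3)
  [1] (0,1) acc=56 (h:7 v:8)
  [2] (0,0) acc=34 (h:0 v:0)
  [2] (0,1) acc=68 (h:2 v:6)
  [3] (0,0) acc=34 (h:0 v:0)
  [3] (0,1) acc=68 (h:0 v:0)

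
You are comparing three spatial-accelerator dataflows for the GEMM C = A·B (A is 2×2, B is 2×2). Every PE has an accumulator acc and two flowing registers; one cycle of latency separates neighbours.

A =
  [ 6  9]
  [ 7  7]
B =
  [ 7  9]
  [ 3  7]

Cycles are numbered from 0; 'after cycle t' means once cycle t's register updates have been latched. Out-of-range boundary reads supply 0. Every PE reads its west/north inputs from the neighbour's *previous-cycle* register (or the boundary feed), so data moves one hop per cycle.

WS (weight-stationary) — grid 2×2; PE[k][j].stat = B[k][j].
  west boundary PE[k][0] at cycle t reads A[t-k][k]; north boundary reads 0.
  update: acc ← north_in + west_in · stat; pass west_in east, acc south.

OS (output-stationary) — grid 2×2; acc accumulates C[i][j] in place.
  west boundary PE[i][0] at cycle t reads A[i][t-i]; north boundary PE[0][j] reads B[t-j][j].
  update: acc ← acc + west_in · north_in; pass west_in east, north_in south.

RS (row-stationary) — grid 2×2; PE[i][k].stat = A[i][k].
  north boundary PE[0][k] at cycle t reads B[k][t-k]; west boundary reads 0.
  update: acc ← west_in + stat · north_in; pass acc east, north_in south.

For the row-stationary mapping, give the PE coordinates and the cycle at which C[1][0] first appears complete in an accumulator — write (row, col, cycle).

RS: C[1][0] accumulates in PE[1][1]:
  after 0 — PE[1][1] acc=0, pass-E 0, pass-S 0
  after 1 — PE[1][1] acc=0, pass-E 0, pass-S 0
  after 2 — PE[1][1] acc=70, pass-E 70, pass-S 3

(row, col, cycle) = (1, 1, 2)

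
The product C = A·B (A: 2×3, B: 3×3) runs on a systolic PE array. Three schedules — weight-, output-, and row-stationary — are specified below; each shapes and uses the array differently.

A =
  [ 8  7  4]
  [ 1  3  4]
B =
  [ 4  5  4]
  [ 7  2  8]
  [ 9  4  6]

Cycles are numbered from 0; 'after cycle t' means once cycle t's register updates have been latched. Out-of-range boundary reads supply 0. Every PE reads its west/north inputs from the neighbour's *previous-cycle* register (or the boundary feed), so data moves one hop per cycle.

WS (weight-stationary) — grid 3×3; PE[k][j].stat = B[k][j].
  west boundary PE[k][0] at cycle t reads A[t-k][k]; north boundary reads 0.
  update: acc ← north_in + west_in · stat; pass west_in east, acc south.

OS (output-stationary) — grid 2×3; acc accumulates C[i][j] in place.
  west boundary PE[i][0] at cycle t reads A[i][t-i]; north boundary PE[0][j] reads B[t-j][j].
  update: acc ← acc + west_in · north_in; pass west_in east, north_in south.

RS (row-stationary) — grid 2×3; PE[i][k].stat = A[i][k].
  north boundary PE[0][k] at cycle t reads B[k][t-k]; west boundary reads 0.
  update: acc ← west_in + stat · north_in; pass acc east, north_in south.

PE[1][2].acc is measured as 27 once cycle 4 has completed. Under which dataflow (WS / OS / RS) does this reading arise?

Under WS (3×3), PE[1][2]:
  cycle 0: PE[1][2] → acc 0, east 0, south 0
  cycle 1: PE[1][2] → acc 0, east 0, south 0
  cycle 2: PE[1][2] → acc 0, east 0, south 0
  cycle 3: PE[1][2] → acc 88, east 7, south 88
  cycle 4: PE[1][2] → acc 28, east 3, south 28
Under OS (2×3), PE[1][2]:
  cycle 0: PE[1][2] → acc 0, east 0, south 0
  cycle 1: PE[1][2] → acc 0, east 0, south 0
  cycle 2: PE[1][2] → acc 0, east 0, south 0
  cycle 3: PE[1][2] → acc 4, east 1, south 4
  cycle 4: PE[1][2] → acc 28, east 3, south 8
Under RS (2×3), PE[1][2]:
  cycle 0: PE[1][2] → acc 0, east 0, south 0
  cycle 1: PE[1][2] → acc 0, east 0, south 0
  cycle 2: PE[1][2] → acc 0, east 0, south 0
  cycle 3: PE[1][2] → acc 61, east 61, south 9
  cycle 4: PE[1][2] → acc 27, east 27, south 4

dataflow = RS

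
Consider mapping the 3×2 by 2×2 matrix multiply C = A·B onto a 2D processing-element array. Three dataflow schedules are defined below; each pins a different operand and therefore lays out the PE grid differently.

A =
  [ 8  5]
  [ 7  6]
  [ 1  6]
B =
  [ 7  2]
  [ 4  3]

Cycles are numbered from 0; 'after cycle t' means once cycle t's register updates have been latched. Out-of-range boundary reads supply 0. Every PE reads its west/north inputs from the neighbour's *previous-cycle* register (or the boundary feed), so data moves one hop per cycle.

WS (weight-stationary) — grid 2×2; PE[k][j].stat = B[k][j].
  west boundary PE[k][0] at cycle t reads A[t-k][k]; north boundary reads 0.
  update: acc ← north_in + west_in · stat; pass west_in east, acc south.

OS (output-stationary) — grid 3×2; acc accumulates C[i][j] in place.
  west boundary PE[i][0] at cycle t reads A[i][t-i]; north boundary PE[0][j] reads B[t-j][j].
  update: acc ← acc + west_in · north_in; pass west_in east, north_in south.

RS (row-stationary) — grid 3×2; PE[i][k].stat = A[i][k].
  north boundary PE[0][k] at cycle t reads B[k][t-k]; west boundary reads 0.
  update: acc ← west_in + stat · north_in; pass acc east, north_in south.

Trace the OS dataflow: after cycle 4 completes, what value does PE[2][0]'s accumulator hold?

PE[2][0].acc = 31

OS (3×2). Following PE[2][0] plus its west/north inputs:
  t=0 PE[1][0]: acc=0 h=0 v=0
  t=0 PE[2][0]: acc=0 h=0 v=0
  t=1 PE[1][0]: acc=49 h=7 v=7
  t=1 PE[2][0]: acc=0 h=0 v=0
  t=2 PE[1][0]: acc=73 h=6 v=4
  t=2 PE[2][0]: acc=7 h=1 v=7
  t=3 PE[1][0]: acc=73 h=0 v=0
  t=3 PE[2][0]: acc=31 h=6 v=4
  t=4 PE[1][0]: acc=73 h=0 v=0
  t=4 PE[2][0]: acc=31 h=0 v=0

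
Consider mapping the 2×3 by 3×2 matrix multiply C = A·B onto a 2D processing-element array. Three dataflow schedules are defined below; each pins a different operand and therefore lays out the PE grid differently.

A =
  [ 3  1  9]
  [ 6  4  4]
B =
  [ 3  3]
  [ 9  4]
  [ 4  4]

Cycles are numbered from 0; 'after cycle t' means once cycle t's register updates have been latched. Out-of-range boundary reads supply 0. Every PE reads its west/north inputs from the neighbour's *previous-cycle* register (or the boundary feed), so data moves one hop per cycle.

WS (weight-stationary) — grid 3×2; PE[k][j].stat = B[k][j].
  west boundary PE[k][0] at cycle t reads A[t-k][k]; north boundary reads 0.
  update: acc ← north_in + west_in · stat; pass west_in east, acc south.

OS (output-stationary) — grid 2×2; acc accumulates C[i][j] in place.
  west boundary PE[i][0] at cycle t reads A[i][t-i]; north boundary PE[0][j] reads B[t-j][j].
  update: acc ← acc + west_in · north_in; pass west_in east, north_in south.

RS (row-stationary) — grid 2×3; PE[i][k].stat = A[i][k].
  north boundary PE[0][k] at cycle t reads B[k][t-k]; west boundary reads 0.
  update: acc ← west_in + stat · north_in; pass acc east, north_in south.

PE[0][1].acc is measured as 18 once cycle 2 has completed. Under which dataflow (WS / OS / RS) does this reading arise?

dataflow = WS

— WS: 3×2; PE[0][1] trace:
  c0 r0c1: 0 / 0 / 0
  c1 r0c1: 9 / 3 / 9
  c2 r0c1: 18 / 6 / 18
— OS: 2×2; PE[0][1] trace:
  c0 r0c1: 0 / 0 / 0
  c1 r0c1: 9 / 3 / 3
  c2 r0c1: 13 / 1 / 4
— RS: 2×3; PE[0][1] trace:
  c0 r0c1: 0 / 0 / 0
  c1 r0c1: 18 / 18 / 9
  c2 r0c1: 13 / 13 / 4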